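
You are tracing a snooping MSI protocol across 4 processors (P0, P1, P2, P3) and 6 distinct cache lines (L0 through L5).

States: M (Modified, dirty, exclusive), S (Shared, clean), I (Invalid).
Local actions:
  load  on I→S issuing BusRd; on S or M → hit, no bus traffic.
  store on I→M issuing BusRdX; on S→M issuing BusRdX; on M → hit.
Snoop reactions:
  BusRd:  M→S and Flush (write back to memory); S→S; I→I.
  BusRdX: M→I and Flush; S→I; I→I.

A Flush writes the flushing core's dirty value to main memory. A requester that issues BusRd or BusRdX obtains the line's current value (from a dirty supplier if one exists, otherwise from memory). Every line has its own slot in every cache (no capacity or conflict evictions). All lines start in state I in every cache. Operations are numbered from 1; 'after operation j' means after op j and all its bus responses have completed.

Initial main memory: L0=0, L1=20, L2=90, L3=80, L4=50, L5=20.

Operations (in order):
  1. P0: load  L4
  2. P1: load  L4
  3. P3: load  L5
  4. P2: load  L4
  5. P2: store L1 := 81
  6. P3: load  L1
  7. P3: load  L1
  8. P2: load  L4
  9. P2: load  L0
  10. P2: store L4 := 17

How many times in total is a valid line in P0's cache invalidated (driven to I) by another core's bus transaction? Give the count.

step 1: P0: load  L4  ⟶  SIII  (L4)  txn=BusRd  M[L4]=50
step 2: P1: load  L4  ⟶  SSII  (L4)  txn=BusRd  M[L4]=50
step 3: P3: load  L5  ⟶  IIIS  (L5)  txn=BusRd  M[L5]=20
step 4: P2: load  L4  ⟶  SSSI  (L4)  txn=BusRd  M[L4]=50
step 5: P2: store L1 := 81  ⟶  IIMI  (L1)  txn=BusRdX  M[L1]=20
step 6: P3: load  L1  ⟶  IISS  (L1)  txn=BusRd+Flush  M[L1]=81
step 7: P3: load  L1  ⟶  IISS  (L1)  txn=∅  M[L1]=81
step 8: P2: load  L4  ⟶  SSSI  (L4)  txn=∅  M[L4]=50
step 9: P2: load  L0  ⟶  IISI  (L0)  txn=BusRd  M[L0]=0
step 10: P2: store L4 := 17  ⟶  IIMI  (L4)  txn=BusRdX  M[L4]=50

invalidations = 1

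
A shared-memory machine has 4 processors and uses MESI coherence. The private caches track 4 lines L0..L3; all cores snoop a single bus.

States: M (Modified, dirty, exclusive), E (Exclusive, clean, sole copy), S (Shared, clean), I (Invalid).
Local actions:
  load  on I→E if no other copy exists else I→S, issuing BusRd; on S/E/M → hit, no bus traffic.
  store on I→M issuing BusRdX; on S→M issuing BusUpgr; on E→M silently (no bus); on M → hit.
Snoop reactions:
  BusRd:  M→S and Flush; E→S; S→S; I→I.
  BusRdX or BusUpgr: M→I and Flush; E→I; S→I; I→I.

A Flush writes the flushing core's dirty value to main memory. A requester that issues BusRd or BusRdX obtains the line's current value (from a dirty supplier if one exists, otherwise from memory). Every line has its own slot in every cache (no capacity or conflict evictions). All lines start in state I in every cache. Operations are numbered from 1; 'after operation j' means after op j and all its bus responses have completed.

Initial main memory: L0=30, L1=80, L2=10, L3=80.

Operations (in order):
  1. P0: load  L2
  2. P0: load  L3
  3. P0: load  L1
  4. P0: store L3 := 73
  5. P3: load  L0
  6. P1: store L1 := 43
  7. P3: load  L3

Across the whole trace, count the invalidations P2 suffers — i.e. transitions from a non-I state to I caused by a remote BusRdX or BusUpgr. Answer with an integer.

  op1 P0: load  L2 → E/I/I/I on L2; bus BusRd; mem=10
  op2 P0: load  L3 → E/I/I/I on L3; bus BusRd; mem=80
  op3 P0: load  L1 → E/I/I/I on L1; bus BusRd; mem=80
  op4 P0: store L3 := 73 → M/I/I/I on L3; bus (none); mem=80
  op5 P3: load  L0 → I/I/I/E on L0; bus BusRd; mem=30
  op6 P1: store L1 := 43 → I/M/I/I on L1; bus BusRdX; mem=80
  op7 P3: load  L3 → S/I/I/S on L3; bus BusRd Flush; mem=73

invalidations = 0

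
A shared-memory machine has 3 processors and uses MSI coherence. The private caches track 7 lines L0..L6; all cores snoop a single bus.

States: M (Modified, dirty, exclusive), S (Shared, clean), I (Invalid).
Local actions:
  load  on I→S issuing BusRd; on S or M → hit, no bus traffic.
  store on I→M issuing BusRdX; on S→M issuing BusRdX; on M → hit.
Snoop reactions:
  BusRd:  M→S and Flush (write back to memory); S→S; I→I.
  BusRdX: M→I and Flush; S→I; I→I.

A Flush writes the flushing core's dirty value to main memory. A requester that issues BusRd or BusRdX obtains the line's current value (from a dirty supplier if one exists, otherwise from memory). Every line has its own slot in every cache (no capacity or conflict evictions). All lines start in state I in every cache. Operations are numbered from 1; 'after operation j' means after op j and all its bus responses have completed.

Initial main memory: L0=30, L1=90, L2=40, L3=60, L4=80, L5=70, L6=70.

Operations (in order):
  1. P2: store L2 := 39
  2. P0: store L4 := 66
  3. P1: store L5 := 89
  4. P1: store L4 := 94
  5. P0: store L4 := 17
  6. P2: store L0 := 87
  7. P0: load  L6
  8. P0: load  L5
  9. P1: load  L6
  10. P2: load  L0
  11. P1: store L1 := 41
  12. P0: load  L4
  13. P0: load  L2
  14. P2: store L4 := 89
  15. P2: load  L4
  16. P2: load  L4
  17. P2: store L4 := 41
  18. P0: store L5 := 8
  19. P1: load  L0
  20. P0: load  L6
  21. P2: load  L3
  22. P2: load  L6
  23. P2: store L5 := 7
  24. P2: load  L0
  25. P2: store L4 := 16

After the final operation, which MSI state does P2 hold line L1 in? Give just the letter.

state = I

  op1 P2: store L2 := 39 → I/I/M on L2; bus BusRdX; mem=40
  op2 P0: store L4 := 66 → M/I/I on L4; bus BusRdX; mem=80
  op3 P1: store L5 := 89 → I/M/I on L5; bus BusRdX; mem=70
  op4 P1: store L4 := 94 → I/M/I on L4; bus BusRdX Flush; mem=66
  op5 P0: store L4 := 17 → M/I/I on L4; bus BusRdX Flush; mem=94
  op6 P2: store L0 := 87 → I/I/M on L0; bus BusRdX; mem=30
  op7 P0: load  L6 → S/I/I on L6; bus BusRd; mem=70
  op8 P0: load  L5 → S/S/I on L5; bus BusRd Flush; mem=89
  op9 P1: load  L6 → S/S/I on L6; bus BusRd; mem=70
  op10 P2: load  L0 → I/I/M on L0; bus (none); mem=30
  op11 P1: store L1 := 41 → I/M/I on L1; bus BusRdX; mem=90
  op12 P0: load  L4 → M/I/I on L4; bus (none); mem=94
  op13 P0: load  L2 → S/I/S on L2; bus BusRd Flush; mem=39
  op14 P2: store L4 := 89 → I/I/M on L4; bus BusRdX Flush; mem=17
  op15 P2: load  L4 → I/I/M on L4; bus (none); mem=17
  op16 P2: load  L4 → I/I/M on L4; bus (none); mem=17
  op17 P2: store L4 := 41 → I/I/M on L4; bus (none); mem=17
  op18 P0: store L5 := 8 → M/I/I on L5; bus BusRdX; mem=89
  op19 P1: load  L0 → I/S/S on L0; bus BusRd Flush; mem=87
  op20 P0: load  L6 → S/S/I on L6; bus (none); mem=70
  op21 P2: load  L3 → I/I/S on L3; bus BusRd; mem=60
  op22 P2: load  L6 → S/S/S on L6; bus BusRd; mem=70
  op23 P2: store L5 := 7 → I/I/M on L5; bus BusRdX Flush; mem=8
  op24 P2: load  L0 → I/S/S on L0; bus (none); mem=87
  op25 P2: store L4 := 16 → I/I/M on L4; bus (none); mem=17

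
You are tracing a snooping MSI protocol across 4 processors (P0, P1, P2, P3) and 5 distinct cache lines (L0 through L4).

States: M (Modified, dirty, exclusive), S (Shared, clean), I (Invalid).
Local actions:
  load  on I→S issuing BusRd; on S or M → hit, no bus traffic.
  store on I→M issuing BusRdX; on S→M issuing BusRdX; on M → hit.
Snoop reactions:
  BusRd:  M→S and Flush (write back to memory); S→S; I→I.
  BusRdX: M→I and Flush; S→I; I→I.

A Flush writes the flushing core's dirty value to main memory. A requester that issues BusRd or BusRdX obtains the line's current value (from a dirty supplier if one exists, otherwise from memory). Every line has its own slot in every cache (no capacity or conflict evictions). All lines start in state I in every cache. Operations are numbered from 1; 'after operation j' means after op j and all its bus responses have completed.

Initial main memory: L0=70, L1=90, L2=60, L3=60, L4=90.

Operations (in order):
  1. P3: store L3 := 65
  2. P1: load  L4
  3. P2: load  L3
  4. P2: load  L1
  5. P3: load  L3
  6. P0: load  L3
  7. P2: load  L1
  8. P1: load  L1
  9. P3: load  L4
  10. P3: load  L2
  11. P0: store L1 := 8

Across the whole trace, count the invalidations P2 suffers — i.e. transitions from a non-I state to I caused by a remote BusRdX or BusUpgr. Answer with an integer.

  op1 P3: store L3 := 65 → I/I/I/M on L3; bus BusRdX; mem=60
  op2 P1: load  L4 → I/S/I/I on L4; bus BusRd; mem=90
  op3 P2: load  L3 → I/I/S/S on L3; bus BusRd Flush; mem=65
  op4 P2: load  L1 → I/I/S/I on L1; bus BusRd; mem=90
  op5 P3: load  L3 → I/I/S/S on L3; bus (none); mem=65
  op6 P0: load  L3 → S/I/S/S on L3; bus BusRd; mem=65
  op7 P2: load  L1 → I/I/S/I on L1; bus (none); mem=90
  op8 P1: load  L1 → I/S/S/I on L1; bus BusRd; mem=90
  op9 P3: load  L4 → I/S/I/S on L4; bus BusRd; mem=90
  op10 P3: load  L2 → I/I/I/S on L2; bus BusRd; mem=60
  op11 P0: store L1 := 8 → M/I/I/I on L1; bus BusRdX; mem=90

invalidations = 1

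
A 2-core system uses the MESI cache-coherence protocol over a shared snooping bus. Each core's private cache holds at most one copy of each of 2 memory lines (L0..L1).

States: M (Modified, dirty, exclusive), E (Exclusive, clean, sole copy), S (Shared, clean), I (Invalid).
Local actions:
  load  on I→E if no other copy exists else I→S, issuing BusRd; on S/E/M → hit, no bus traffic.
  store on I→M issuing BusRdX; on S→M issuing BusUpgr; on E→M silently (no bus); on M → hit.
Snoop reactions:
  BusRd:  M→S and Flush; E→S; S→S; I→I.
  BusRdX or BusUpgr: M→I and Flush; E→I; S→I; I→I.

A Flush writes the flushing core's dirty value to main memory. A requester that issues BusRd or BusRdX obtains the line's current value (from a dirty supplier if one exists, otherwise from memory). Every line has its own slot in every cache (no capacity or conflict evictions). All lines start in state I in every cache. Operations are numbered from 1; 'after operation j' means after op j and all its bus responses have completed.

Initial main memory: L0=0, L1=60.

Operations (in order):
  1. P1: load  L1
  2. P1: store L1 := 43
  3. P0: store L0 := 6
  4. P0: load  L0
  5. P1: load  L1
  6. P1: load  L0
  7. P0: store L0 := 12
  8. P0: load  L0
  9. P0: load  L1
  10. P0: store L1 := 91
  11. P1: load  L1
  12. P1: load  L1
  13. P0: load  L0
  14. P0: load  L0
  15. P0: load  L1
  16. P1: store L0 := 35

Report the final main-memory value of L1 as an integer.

[1] P1: load  L1 | P0:I, P1:E(60) | bus: BusRd
[2] P1: store L1 := 43 | P0:I, P1:M(43) | bus: none
[3] P0: store L0 := 6 | P0:M(6), P1:I | bus: BusRdX
[4] P0: load  L0 | P0:M(6), P1:I | bus: none
[5] P1: load  L1 | P0:I, P1:M(43) | bus: none
[6] P1: load  L0 | P0:S(6), P1:S(6) | bus: BusRd,Flush
[7] P0: store L0 := 12 | P0:M(12), P1:I | bus: BusUpgr
[8] P0: load  L0 | P0:M(12), P1:I | bus: none
[9] P0: load  L1 | P0:S(43), P1:S(43) | bus: BusRd,Flush
[10] P0: store L1 := 91 | P0:M(91), P1:I | bus: BusUpgr
[11] P1: load  L1 | P0:S(91), P1:S(91) | bus: BusRd,Flush
[12] P1: load  L1 | P0:S(91), P1:S(91) | bus: none
[13] P0: load  L0 | P0:M(12), P1:I | bus: none
[14] P0: load  L0 | P0:M(12), P1:I | bus: none
[15] P0: load  L1 | P0:S(91), P1:S(91) | bus: none
[16] P1: store L0 := 35 | P0:I, P1:M(35) | bus: BusRdX,Flush

memory[L1] = 91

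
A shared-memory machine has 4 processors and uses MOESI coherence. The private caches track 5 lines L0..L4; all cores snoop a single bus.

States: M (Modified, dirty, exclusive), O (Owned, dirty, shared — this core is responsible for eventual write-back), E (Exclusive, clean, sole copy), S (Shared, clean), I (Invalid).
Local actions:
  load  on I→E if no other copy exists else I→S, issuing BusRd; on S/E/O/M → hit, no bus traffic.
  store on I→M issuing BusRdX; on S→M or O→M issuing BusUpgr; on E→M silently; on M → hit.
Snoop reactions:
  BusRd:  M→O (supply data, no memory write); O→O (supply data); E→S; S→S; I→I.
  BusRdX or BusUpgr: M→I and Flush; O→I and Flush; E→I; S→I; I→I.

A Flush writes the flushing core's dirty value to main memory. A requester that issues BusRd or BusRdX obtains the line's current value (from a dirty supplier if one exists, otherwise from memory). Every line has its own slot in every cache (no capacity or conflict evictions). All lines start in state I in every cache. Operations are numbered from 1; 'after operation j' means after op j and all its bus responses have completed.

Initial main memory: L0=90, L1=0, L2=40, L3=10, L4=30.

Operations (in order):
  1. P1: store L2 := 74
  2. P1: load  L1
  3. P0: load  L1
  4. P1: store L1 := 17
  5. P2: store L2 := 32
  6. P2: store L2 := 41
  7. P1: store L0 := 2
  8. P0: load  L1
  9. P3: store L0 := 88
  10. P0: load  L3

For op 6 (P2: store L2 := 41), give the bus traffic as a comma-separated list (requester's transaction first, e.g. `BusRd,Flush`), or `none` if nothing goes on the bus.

bus = none

[1] P1: store L2 := 74 | P0:I, P1:M(74), P2:I, P3:I | bus: BusRdX
[2] P1: load  L1 | P0:I, P1:E(0), P2:I, P3:I | bus: BusRd
[3] P0: load  L1 | P0:S(0), P1:S(0), P2:I, P3:I | bus: BusRd
[4] P1: store L1 := 17 | P0:I, P1:M(17), P2:I, P3:I | bus: BusUpgr
[5] P2: store L2 := 32 | P0:I, P1:I, P2:M(32), P3:I | bus: BusRdX,Flush
[6] P2: store L2 := 41 | P0:I, P1:I, P2:M(41), P3:I | bus: none
[7] P1: store L0 := 2 | P0:I, P1:M(2), P2:I, P3:I | bus: BusRdX
[8] P0: load  L1 | P0:S(17), P1:O(17), P2:I, P3:I | bus: BusRd
[9] P3: store L0 := 88 | P0:I, P1:I, P2:I, P3:M(88) | bus: BusRdX,Flush
[10] P0: load  L3 | P0:E(10), P1:I, P2:I, P3:I | bus: BusRd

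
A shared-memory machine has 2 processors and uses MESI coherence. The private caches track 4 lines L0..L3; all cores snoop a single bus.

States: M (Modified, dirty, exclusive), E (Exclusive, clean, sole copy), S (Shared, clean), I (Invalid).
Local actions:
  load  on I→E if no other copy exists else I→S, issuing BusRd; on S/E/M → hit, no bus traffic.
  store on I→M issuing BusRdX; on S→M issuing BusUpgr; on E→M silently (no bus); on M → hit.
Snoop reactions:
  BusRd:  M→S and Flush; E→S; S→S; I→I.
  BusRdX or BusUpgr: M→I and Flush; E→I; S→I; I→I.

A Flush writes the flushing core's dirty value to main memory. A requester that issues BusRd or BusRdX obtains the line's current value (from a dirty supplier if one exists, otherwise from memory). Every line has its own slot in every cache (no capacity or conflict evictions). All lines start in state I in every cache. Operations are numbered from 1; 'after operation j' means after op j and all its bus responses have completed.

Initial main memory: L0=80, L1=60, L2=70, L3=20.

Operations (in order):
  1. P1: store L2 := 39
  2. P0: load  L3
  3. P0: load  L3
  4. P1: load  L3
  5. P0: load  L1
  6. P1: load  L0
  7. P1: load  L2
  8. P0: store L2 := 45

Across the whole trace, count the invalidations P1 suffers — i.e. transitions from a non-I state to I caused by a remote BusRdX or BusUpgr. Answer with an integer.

  op1 P1: store L2 := 39 → I/M on L2; bus BusRdX; mem=70
  op2 P0: load  L3 → E/I on L3; bus BusRd; mem=20
  op3 P0: load  L3 → E/I on L3; bus (none); mem=20
  op4 P1: load  L3 → S/S on L3; bus BusRd; mem=20
  op5 P0: load  L1 → E/I on L1; bus BusRd; mem=60
  op6 P1: load  L0 → I/E on L0; bus BusRd; mem=80
  op7 P1: load  L2 → I/M on L2; bus (none); mem=70
  op8 P0: store L2 := 45 → M/I on L2; bus BusRdX Flush; mem=39

invalidations = 1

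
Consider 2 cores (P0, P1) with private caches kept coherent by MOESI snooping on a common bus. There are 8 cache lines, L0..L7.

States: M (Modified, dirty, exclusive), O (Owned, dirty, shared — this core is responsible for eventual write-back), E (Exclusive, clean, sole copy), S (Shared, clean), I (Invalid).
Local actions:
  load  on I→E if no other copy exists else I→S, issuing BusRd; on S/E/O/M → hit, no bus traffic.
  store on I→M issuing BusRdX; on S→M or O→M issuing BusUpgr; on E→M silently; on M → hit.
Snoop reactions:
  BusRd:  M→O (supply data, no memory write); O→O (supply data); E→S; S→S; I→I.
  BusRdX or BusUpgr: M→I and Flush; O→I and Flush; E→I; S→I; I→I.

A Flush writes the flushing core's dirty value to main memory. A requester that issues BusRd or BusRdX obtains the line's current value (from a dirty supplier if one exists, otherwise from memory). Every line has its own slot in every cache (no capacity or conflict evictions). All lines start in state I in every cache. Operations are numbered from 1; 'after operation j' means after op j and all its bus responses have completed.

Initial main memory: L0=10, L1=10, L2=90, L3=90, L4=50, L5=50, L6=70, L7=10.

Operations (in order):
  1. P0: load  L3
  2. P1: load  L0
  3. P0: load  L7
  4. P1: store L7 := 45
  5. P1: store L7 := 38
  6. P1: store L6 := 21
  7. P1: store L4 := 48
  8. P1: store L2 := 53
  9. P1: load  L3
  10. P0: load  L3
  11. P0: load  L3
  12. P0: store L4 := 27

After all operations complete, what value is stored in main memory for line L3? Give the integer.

memory[L3] = 90

step 1: P0: load  L3  ⟶  EI  (L3)  txn=BusRd  M[L3]=90
step 2: P1: load  L0  ⟶  IE  (L0)  txn=BusRd  M[L0]=10
step 3: P0: load  L7  ⟶  EI  (L7)  txn=BusRd  M[L7]=10
step 4: P1: store L7 := 45  ⟶  IM  (L7)  txn=BusRdX  M[L7]=10
step 5: P1: store L7 := 38  ⟶  IM  (L7)  txn=∅  M[L7]=10
step 6: P1: store L6 := 21  ⟶  IM  (L6)  txn=BusRdX  M[L6]=70
step 7: P1: store L4 := 48  ⟶  IM  (L4)  txn=BusRdX  M[L4]=50
step 8: P1: store L2 := 53  ⟶  IM  (L2)  txn=BusRdX  M[L2]=90
step 9: P1: load  L3  ⟶  SS  (L3)  txn=BusRd  M[L3]=90
step 10: P0: load  L3  ⟶  SS  (L3)  txn=∅  M[L3]=90
step 11: P0: load  L3  ⟶  SS  (L3)  txn=∅  M[L3]=90
step 12: P0: store L4 := 27  ⟶  MI  (L4)  txn=BusRdX+Flush  M[L4]=48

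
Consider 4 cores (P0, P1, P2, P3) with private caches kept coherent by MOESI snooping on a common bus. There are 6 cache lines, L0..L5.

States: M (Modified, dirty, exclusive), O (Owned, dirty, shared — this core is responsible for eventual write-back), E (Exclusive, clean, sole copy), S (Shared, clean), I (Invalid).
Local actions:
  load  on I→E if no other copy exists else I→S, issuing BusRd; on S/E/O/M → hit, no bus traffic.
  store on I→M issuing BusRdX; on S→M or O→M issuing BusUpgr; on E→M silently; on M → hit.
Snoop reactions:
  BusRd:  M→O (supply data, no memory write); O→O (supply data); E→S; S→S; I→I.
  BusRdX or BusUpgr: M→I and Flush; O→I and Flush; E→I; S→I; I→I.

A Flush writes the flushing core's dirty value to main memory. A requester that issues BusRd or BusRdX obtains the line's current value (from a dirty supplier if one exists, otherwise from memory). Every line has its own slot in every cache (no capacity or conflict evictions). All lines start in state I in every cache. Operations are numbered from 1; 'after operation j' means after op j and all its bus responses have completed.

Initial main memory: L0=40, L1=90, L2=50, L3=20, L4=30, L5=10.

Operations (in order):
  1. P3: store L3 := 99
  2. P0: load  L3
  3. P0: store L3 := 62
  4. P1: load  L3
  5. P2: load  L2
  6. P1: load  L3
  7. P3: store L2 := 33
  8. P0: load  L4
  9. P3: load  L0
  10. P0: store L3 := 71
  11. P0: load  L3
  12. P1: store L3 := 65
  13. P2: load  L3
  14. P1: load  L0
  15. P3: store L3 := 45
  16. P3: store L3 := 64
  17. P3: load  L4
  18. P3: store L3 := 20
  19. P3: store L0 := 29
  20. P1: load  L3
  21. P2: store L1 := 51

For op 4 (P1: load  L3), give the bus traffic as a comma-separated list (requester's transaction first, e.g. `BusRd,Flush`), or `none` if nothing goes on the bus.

1. P3: store L3 := 99  bus=[BusRdX]  L3: P0=I P1=I P2=I P3=M  mem[L3]=20
2. P0: load  L3  bus=[BusRd]  L3: P0=S P1=I P2=I P3=O  mem[L3]=20
3. P0: store L3 := 62  bus=[BusUpgr,Flush]  L3: P0=M P1=I P2=I P3=I  mem[L3]=99
4. P1: load  L3  bus=[BusRd]  L3: P0=O P1=S P2=I P3=I  mem[L3]=99
5. P2: load  L2  bus=[BusRd]  L2: P0=I P1=I P2=E P3=I  mem[L2]=50
6. P1: load  L3  bus=[-]  L3: P0=O P1=S P2=I P3=I  mem[L3]=99
7. P3: store L2 := 33  bus=[BusRdX]  L2: P0=I P1=I P2=I P3=M  mem[L2]=50
8. P0: load  L4  bus=[BusRd]  L4: P0=E P1=I P2=I P3=I  mem[L4]=30
9. P3: load  L0  bus=[BusRd]  L0: P0=I P1=I P2=I P3=E  mem[L0]=40
10. P0: store L3 := 71  bus=[BusUpgr]  L3: P0=M P1=I P2=I P3=I  mem[L3]=99
11. P0: load  L3  bus=[-]  L3: P0=M P1=I P2=I P3=I  mem[L3]=99
12. P1: store L3 := 65  bus=[BusRdX,Flush]  L3: P0=I P1=M P2=I P3=I  mem[L3]=71
13. P2: load  L3  bus=[BusRd]  L3: P0=I P1=O P2=S P3=I  mem[L3]=71
14. P1: load  L0  bus=[BusRd]  L0: P0=I P1=S P2=I P3=S  mem[L0]=40
15. P3: store L3 := 45  bus=[BusRdX,Flush]  L3: P0=I P1=I P2=I P3=M  mem[L3]=65
16. P3: store L3 := 64  bus=[-]  L3: P0=I P1=I P2=I P3=M  mem[L3]=65
17. P3: load  L4  bus=[BusRd]  L4: P0=S P1=I P2=I P3=S  mem[L4]=30
18. P3: store L3 := 20  bus=[-]  L3: P0=I P1=I P2=I P3=M  mem[L3]=65
19. P3: store L0 := 29  bus=[BusUpgr]  L0: P0=I P1=I P2=I P3=M  mem[L0]=40
20. P1: load  L3  bus=[BusRd]  L3: P0=I P1=S P2=I P3=O  mem[L3]=65
21. P2: store L1 := 51  bus=[BusRdX]  L1: P0=I P1=I P2=M P3=I  mem[L1]=90

bus = BusRd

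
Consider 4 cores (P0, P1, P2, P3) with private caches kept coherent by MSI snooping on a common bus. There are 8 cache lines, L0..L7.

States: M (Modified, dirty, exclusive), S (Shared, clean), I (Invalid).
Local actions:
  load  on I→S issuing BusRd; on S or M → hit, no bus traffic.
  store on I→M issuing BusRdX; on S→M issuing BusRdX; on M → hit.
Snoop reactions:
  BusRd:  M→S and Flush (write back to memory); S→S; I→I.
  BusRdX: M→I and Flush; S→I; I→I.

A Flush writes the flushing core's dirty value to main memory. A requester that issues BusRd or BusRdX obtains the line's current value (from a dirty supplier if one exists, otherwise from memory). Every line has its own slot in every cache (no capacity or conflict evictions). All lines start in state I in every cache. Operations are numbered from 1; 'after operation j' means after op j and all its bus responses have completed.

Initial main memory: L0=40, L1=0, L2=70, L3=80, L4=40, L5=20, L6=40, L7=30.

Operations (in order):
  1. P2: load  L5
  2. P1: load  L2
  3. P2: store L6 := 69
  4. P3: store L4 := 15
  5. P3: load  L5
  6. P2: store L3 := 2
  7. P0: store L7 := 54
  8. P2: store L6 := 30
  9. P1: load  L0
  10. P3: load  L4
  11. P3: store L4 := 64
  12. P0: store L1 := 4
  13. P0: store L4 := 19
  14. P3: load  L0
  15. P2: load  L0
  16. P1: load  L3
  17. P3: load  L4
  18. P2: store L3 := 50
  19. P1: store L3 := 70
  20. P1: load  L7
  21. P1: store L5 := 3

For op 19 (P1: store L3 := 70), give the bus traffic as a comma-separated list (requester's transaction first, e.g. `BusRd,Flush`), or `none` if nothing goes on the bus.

step 1: P2: load  L5  ⟶  IISI  (L5)  txn=BusRd  M[L5]=20
step 2: P1: load  L2  ⟶  ISII  (L2)  txn=BusRd  M[L2]=70
step 3: P2: store L6 := 69  ⟶  IIMI  (L6)  txn=BusRdX  M[L6]=40
step 4: P3: store L4 := 15  ⟶  IIIM  (L4)  txn=BusRdX  M[L4]=40
step 5: P3: load  L5  ⟶  IISS  (L5)  txn=BusRd  M[L5]=20
step 6: P2: store L3 := 2  ⟶  IIMI  (L3)  txn=BusRdX  M[L3]=80
step 7: P0: store L7 := 54  ⟶  MIII  (L7)  txn=BusRdX  M[L7]=30
step 8: P2: store L6 := 30  ⟶  IIMI  (L6)  txn=∅  M[L6]=40
step 9: P1: load  L0  ⟶  ISII  (L0)  txn=BusRd  M[L0]=40
step 10: P3: load  L4  ⟶  IIIM  (L4)  txn=∅  M[L4]=40
step 11: P3: store L4 := 64  ⟶  IIIM  (L4)  txn=∅  M[L4]=40
step 12: P0: store L1 := 4  ⟶  MIII  (L1)  txn=BusRdX  M[L1]=0
step 13: P0: store L4 := 19  ⟶  MIII  (L4)  txn=BusRdX+Flush  M[L4]=64
step 14: P3: load  L0  ⟶  ISIS  (L0)  txn=BusRd  M[L0]=40
step 15: P2: load  L0  ⟶  ISSS  (L0)  txn=BusRd  M[L0]=40
step 16: P1: load  L3  ⟶  ISSI  (L3)  txn=BusRd+Flush  M[L3]=2
step 17: P3: load  L4  ⟶  SIIS  (L4)  txn=BusRd+Flush  M[L4]=19
step 18: P2: store L3 := 50  ⟶  IIMI  (L3)  txn=BusRdX  M[L3]=2
step 19: P1: store L3 := 70  ⟶  IMII  (L3)  txn=BusRdX+Flush  M[L3]=50
step 20: P1: load  L7  ⟶  SSII  (L7)  txn=BusRd+Flush  M[L7]=54
step 21: P1: store L5 := 3  ⟶  IMII  (L5)  txn=BusRdX  M[L5]=20

bus = BusRdX,Flush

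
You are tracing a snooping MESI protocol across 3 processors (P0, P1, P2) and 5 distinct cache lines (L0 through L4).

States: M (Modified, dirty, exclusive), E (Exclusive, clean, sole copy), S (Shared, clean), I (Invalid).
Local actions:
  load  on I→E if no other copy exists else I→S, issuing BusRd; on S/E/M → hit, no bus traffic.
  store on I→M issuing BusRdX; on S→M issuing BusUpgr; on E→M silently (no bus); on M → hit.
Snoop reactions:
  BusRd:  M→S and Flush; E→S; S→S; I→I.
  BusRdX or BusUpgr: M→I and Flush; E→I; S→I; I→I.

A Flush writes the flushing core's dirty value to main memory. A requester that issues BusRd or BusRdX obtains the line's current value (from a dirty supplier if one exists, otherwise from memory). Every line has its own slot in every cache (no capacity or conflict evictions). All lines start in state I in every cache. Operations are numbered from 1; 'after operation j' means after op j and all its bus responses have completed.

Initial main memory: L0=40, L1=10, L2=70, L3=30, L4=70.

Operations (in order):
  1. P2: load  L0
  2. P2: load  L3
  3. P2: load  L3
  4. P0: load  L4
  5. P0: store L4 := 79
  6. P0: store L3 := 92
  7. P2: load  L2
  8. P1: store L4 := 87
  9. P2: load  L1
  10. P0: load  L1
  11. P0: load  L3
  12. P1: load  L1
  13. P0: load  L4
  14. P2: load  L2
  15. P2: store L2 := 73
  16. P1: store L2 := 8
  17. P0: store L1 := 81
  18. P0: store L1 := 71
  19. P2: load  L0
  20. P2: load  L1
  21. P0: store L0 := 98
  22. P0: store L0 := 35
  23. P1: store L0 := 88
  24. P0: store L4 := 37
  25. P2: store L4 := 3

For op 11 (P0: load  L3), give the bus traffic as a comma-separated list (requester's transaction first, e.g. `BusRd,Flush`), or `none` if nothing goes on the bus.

bus = none

  op1 P2: load  L0 → I/I/E on L0; bus BusRd; mem=40
  op2 P2: load  L3 → I/I/E on L3; bus BusRd; mem=30
  op3 P2: load  L3 → I/I/E on L3; bus (none); mem=30
  op4 P0: load  L4 → E/I/I on L4; bus BusRd; mem=70
  op5 P0: store L4 := 79 → M/I/I on L4; bus (none); mem=70
  op6 P0: store L3 := 92 → M/I/I on L3; bus BusRdX; mem=30
  op7 P2: load  L2 → I/I/E on L2; bus BusRd; mem=70
  op8 P1: store L4 := 87 → I/M/I on L4; bus BusRdX Flush; mem=79
  op9 P2: load  L1 → I/I/E on L1; bus BusRd; mem=10
  op10 P0: load  L1 → S/I/S on L1; bus BusRd; mem=10
  op11 P0: load  L3 → M/I/I on L3; bus (none); mem=30
  op12 P1: load  L1 → S/S/S on L1; bus BusRd; mem=10
  op13 P0: load  L4 → S/S/I on L4; bus BusRd Flush; mem=87
  op14 P2: load  L2 → I/I/E on L2; bus (none); mem=70
  op15 P2: store L2 := 73 → I/I/M on L2; bus (none); mem=70
  op16 P1: store L2 := 8 → I/M/I on L2; bus BusRdX Flush; mem=73
  op17 P0: store L1 := 81 → M/I/I on L1; bus BusUpgr; mem=10
  op18 P0: store L1 := 71 → M/I/I on L1; bus (none); mem=10
  op19 P2: load  L0 → I/I/E on L0; bus (none); mem=40
  op20 P2: load  L1 → S/I/S on L1; bus BusRd Flush; mem=71
  op21 P0: store L0 := 98 → M/I/I on L0; bus BusRdX; mem=40
  op22 P0: store L0 := 35 → M/I/I on L0; bus (none); mem=40
  op23 P1: store L0 := 88 → I/M/I on L0; bus BusRdX Flush; mem=35
  op24 P0: store L4 := 37 → M/I/I on L4; bus BusUpgr; mem=87
  op25 P2: store L4 := 3 → I/I/M on L4; bus BusRdX Flush; mem=37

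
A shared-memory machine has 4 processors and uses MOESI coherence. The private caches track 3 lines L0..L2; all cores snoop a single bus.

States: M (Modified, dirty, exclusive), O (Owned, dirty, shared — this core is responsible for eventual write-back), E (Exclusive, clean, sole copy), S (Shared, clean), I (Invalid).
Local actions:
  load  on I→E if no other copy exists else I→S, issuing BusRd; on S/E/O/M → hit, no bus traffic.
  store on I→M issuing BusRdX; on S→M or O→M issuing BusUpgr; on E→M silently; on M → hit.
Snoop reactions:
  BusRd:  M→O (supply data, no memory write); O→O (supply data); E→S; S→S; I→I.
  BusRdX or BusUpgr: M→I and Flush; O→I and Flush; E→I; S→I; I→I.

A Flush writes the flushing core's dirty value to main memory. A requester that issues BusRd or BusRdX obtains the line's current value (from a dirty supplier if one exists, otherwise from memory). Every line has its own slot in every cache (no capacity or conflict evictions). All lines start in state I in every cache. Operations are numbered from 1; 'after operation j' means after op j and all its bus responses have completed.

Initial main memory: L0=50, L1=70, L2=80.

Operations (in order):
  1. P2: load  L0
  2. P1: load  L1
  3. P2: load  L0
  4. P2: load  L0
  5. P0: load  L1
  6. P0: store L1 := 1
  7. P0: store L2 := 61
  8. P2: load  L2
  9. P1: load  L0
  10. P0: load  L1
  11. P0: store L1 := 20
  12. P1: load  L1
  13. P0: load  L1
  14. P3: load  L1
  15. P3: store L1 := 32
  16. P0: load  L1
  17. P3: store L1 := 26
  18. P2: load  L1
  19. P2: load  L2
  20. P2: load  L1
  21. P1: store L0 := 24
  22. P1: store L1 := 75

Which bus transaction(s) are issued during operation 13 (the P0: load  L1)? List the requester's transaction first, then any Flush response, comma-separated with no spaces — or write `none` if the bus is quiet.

bus = none

  op1 P2: load  L0 → I/I/E/I on L0; bus BusRd; mem=50
  op2 P1: load  L1 → I/E/I/I on L1; bus BusRd; mem=70
  op3 P2: load  L0 → I/I/E/I on L0; bus (none); mem=50
  op4 P2: load  L0 → I/I/E/I on L0; bus (none); mem=50
  op5 P0: load  L1 → S/S/I/I on L1; bus BusRd; mem=70
  op6 P0: store L1 := 1 → M/I/I/I on L1; bus BusUpgr; mem=70
  op7 P0: store L2 := 61 → M/I/I/I on L2; bus BusRdX; mem=80
  op8 P2: load  L2 → O/I/S/I on L2; bus BusRd; mem=80
  op9 P1: load  L0 → I/S/S/I on L0; bus BusRd; mem=50
  op10 P0: load  L1 → M/I/I/I on L1; bus (none); mem=70
  op11 P0: store L1 := 20 → M/I/I/I on L1; bus (none); mem=70
  op12 P1: load  L1 → O/S/I/I on L1; bus BusRd; mem=70
  op13 P0: load  L1 → O/S/I/I on L1; bus (none); mem=70
  op14 P3: load  L1 → O/S/I/S on L1; bus BusRd; mem=70
  op15 P3: store L1 := 32 → I/I/I/M on L1; bus BusUpgr Flush; mem=20
  op16 P0: load  L1 → S/I/I/O on L1; bus BusRd; mem=20
  op17 P3: store L1 := 26 → I/I/I/M on L1; bus BusUpgr; mem=20
  op18 P2: load  L1 → I/I/S/O on L1; bus BusRd; mem=20
  op19 P2: load  L2 → O/I/S/I on L2; bus (none); mem=80
  op20 P2: load  L1 → I/I/S/O on L1; bus (none); mem=20
  op21 P1: store L0 := 24 → I/M/I/I on L0; bus BusUpgr; mem=50
  op22 P1: store L1 := 75 → I/M/I/I on L1; bus BusRdX Flush; mem=26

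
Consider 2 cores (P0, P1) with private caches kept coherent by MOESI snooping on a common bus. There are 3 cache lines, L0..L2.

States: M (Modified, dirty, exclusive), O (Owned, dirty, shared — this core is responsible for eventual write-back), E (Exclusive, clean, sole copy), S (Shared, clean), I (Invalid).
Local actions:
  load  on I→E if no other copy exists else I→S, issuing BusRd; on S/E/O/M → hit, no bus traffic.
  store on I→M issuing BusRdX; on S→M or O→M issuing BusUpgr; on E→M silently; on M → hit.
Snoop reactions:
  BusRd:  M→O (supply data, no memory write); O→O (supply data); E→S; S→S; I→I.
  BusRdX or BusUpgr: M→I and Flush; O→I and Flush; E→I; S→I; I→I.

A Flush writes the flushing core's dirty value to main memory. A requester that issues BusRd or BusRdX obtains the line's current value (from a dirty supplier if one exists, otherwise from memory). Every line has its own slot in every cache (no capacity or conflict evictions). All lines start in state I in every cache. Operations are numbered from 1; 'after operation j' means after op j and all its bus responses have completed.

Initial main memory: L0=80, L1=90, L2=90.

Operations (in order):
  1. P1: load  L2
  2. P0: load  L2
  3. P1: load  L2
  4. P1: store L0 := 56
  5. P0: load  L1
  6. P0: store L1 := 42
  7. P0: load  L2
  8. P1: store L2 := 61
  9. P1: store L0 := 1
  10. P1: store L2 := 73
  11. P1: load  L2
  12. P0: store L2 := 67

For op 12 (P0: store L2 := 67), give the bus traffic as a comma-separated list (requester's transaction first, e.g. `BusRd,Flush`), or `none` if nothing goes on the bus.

  op1 P1: load  L2 → I/E on L2; bus BusRd; mem=90
  op2 P0: load  L2 → S/S on L2; bus BusRd; mem=90
  op3 P1: load  L2 → S/S on L2; bus (none); mem=90
  op4 P1: store L0 := 56 → I/M on L0; bus BusRdX; mem=80
  op5 P0: load  L1 → E/I on L1; bus BusRd; mem=90
  op6 P0: store L1 := 42 → M/I on L1; bus (none); mem=90
  op7 P0: load  L2 → S/S on L2; bus (none); mem=90
  op8 P1: store L2 := 61 → I/M on L2; bus BusUpgr; mem=90
  op9 P1: store L0 := 1 → I/M on L0; bus (none); mem=80
  op10 P1: store L2 := 73 → I/M on L2; bus (none); mem=90
  op11 P1: load  L2 → I/M on L2; bus (none); mem=90
  op12 P0: store L2 := 67 → M/I on L2; bus BusRdX Flush; mem=73

bus = BusRdX,Flush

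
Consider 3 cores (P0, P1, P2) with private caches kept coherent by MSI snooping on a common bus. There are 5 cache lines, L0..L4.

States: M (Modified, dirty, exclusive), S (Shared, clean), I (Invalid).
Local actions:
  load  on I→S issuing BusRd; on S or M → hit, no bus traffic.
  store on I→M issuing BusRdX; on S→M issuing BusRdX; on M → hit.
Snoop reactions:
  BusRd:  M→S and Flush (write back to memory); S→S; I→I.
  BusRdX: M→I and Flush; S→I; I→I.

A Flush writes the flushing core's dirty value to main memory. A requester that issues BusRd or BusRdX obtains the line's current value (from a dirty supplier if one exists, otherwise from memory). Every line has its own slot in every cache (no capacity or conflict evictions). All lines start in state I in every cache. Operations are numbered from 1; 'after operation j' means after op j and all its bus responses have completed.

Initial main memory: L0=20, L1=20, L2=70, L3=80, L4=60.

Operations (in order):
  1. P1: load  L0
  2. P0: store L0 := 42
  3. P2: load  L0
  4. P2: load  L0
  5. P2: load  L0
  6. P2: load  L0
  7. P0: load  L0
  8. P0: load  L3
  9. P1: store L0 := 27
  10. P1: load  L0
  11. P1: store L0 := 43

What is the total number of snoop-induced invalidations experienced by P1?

invalidations = 1

  op1 P1: load  L0 → I/S/I on L0; bus BusRd; mem=20
  op2 P0: store L0 := 42 → M/I/I on L0; bus BusRdX; mem=20
  op3 P2: load  L0 → S/I/S on L0; bus BusRd Flush; mem=42
  op4 P2: load  L0 → S/I/S on L0; bus (none); mem=42
  op5 P2: load  L0 → S/I/S on L0; bus (none); mem=42
  op6 P2: load  L0 → S/I/S on L0; bus (none); mem=42
  op7 P0: load  L0 → S/I/S on L0; bus (none); mem=42
  op8 P0: load  L3 → S/I/I on L3; bus BusRd; mem=80
  op9 P1: store L0 := 27 → I/M/I on L0; bus BusRdX; mem=42
  op10 P1: load  L0 → I/M/I on L0; bus (none); mem=42
  op11 P1: store L0 := 43 → I/M/I on L0; bus (none); mem=42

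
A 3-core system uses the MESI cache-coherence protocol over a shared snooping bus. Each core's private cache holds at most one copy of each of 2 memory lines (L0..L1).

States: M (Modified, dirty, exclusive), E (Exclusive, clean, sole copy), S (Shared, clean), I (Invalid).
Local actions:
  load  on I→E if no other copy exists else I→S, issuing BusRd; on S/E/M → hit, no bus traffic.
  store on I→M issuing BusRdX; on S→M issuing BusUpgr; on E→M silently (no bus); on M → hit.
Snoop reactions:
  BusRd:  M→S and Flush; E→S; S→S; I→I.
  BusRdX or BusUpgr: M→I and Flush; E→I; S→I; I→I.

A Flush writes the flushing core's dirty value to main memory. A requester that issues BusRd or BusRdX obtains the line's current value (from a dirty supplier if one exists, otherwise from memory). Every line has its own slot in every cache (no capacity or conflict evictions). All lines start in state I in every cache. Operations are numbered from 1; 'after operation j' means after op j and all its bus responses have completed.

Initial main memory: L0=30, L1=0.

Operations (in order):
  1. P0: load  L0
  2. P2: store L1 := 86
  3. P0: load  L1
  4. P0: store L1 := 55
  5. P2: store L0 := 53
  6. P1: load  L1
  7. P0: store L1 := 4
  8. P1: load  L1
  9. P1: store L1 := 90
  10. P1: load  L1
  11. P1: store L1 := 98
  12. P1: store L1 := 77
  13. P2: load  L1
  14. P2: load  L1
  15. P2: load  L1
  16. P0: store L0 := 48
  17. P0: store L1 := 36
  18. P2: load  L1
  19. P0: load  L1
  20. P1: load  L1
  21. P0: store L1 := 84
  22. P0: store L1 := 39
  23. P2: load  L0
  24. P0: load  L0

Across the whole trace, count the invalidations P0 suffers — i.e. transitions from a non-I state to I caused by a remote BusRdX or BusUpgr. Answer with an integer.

1. P0: load  L0  bus=[BusRd]  L0: P0=E P1=I P2=I  mem[L0]=30
2. P2: store L1 := 86  bus=[BusRdX]  L1: P0=I P1=I P2=M  mem[L1]=0
3. P0: load  L1  bus=[BusRd,Flush]  L1: P0=S P1=I P2=S  mem[L1]=86
4. P0: store L1 := 55  bus=[BusUpgr]  L1: P0=M P1=I P2=I  mem[L1]=86
5. P2: store L0 := 53  bus=[BusRdX]  L0: P0=I P1=I P2=M  mem[L0]=30
6. P1: load  L1  bus=[BusRd,Flush]  L1: P0=S P1=S P2=I  mem[L1]=55
7. P0: store L1 := 4  bus=[BusUpgr]  L1: P0=M P1=I P2=I  mem[L1]=55
8. P1: load  L1  bus=[BusRd,Flush]  L1: P0=S P1=S P2=I  mem[L1]=4
9. P1: store L1 := 90  bus=[BusUpgr]  L1: P0=I P1=M P2=I  mem[L1]=4
10. P1: load  L1  bus=[-]  L1: P0=I P1=M P2=I  mem[L1]=4
11. P1: store L1 := 98  bus=[-]  L1: P0=I P1=M P2=I  mem[L1]=4
12. P1: store L1 := 77  bus=[-]  L1: P0=I P1=M P2=I  mem[L1]=4
13. P2: load  L1  bus=[BusRd,Flush]  L1: P0=I P1=S P2=S  mem[L1]=77
14. P2: load  L1  bus=[-]  L1: P0=I P1=S P2=S  mem[L1]=77
15. P2: load  L1  bus=[-]  L1: P0=I P1=S P2=S  mem[L1]=77
16. P0: store L0 := 48  bus=[BusRdX,Flush]  L0: P0=M P1=I P2=I  mem[L0]=53
17. P0: store L1 := 36  bus=[BusRdX]  L1: P0=M P1=I P2=I  mem[L1]=77
18. P2: load  L1  bus=[BusRd,Flush]  L1: P0=S P1=I P2=S  mem[L1]=36
19. P0: load  L1  bus=[-]  L1: P0=S P1=I P2=S  mem[L1]=36
20. P1: load  L1  bus=[BusRd]  L1: P0=S P1=S P2=S  mem[L1]=36
21. P0: store L1 := 84  bus=[BusUpgr]  L1: P0=M P1=I P2=I  mem[L1]=36
22. P0: store L1 := 39  bus=[-]  L1: P0=M P1=I P2=I  mem[L1]=36
23. P2: load  L0  bus=[BusRd,Flush]  L0: P0=S P1=I P2=S  mem[L0]=48
24. P0: load  L0  bus=[-]  L0: P0=S P1=I P2=S  mem[L0]=48

invalidations = 2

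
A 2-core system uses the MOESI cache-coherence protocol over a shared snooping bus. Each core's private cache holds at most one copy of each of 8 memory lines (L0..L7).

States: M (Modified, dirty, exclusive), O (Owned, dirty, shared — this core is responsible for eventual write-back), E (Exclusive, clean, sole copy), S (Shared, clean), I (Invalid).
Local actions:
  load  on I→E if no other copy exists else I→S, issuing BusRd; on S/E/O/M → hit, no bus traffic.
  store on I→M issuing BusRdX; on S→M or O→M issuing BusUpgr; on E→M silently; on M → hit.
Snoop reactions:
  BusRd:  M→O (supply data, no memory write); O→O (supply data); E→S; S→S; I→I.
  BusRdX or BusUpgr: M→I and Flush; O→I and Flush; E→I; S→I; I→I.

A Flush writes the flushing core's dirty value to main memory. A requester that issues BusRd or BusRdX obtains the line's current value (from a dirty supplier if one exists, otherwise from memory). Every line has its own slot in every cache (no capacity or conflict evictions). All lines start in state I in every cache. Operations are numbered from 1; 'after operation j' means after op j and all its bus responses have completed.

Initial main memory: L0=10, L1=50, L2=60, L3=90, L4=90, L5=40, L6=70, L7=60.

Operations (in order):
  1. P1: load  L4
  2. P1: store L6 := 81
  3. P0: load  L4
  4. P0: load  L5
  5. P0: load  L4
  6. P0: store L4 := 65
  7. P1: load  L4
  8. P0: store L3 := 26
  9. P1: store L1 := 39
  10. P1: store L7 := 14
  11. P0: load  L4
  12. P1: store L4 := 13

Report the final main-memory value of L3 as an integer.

  op1 P1: load  L4 → I/E on L4; bus BusRd; mem=90
  op2 P1: store L6 := 81 → I/M on L6; bus BusRdX; mem=70
  op3 P0: load  L4 → S/S on L4; bus BusRd; mem=90
  op4 P0: load  L5 → E/I on L5; bus BusRd; mem=40
  op5 P0: load  L4 → S/S on L4; bus (none); mem=90
  op6 P0: store L4 := 65 → M/I on L4; bus BusUpgr; mem=90
  op7 P1: load  L4 → O/S on L4; bus BusRd; mem=90
  op8 P0: store L3 := 26 → M/I on L3; bus BusRdX; mem=90
  op9 P1: store L1 := 39 → I/M on L1; bus BusRdX; mem=50
  op10 P1: store L7 := 14 → I/M on L7; bus BusRdX; mem=60
  op11 P0: load  L4 → O/S on L4; bus (none); mem=90
  op12 P1: store L4 := 13 → I/M on L4; bus BusUpgr Flush; mem=65

memory[L3] = 90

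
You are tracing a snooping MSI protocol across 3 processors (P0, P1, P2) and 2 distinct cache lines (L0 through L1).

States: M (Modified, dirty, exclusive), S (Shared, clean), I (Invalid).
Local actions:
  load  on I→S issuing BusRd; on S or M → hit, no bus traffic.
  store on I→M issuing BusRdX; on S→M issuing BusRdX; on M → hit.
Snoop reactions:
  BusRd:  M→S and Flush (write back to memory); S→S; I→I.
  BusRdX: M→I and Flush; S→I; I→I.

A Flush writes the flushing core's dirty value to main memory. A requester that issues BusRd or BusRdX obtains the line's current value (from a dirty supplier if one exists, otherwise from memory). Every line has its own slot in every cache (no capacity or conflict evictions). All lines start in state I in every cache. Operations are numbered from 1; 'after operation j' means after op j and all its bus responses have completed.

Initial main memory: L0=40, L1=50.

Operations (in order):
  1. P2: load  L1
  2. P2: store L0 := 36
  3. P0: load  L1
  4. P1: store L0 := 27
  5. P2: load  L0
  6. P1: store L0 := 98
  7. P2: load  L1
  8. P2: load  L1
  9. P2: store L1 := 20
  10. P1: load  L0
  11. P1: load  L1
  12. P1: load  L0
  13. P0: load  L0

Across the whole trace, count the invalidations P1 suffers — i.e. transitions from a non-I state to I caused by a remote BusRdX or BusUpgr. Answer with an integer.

invalidations = 0

step 1: P2: load  L1  ⟶  IIS  (L1)  txn=BusRd  M[L1]=50
step 2: P2: store L0 := 36  ⟶  IIM  (L0)  txn=BusRdX  M[L0]=40
step 3: P0: load  L1  ⟶  SIS  (L1)  txn=BusRd  M[L1]=50
step 4: P1: store L0 := 27  ⟶  IMI  (L0)  txn=BusRdX+Flush  M[L0]=36
step 5: P2: load  L0  ⟶  ISS  (L0)  txn=BusRd+Flush  M[L0]=27
step 6: P1: store L0 := 98  ⟶  IMI  (L0)  txn=BusRdX  M[L0]=27
step 7: P2: load  L1  ⟶  SIS  (L1)  txn=∅  M[L1]=50
step 8: P2: load  L1  ⟶  SIS  (L1)  txn=∅  M[L1]=50
step 9: P2: store L1 := 20  ⟶  IIM  (L1)  txn=BusRdX  M[L1]=50
step 10: P1: load  L0  ⟶  IMI  (L0)  txn=∅  M[L0]=27
step 11: P1: load  L1  ⟶  ISS  (L1)  txn=BusRd+Flush  M[L1]=20
step 12: P1: load  L0  ⟶  IMI  (L0)  txn=∅  M[L0]=27
step 13: P0: load  L0  ⟶  SSI  (L0)  txn=BusRd+Flush  M[L0]=98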